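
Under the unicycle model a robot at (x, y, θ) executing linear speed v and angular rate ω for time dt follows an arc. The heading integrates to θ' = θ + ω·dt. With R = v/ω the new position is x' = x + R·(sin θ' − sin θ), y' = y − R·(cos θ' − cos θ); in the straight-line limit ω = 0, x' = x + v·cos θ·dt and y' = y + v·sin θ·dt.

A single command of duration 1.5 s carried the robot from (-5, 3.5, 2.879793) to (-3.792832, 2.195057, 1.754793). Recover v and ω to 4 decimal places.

Δθ = 1.754793 − 2.879793 = -1.125000
ω = Δθ/dt = -1.125000/1.5 = -0.7500
R = −Δy/(cos θ' − cos θ) = 1.6667
v = R·ω = 1.6667·-0.7500 = -1.2500

v = -1.2500, ω = -0.7500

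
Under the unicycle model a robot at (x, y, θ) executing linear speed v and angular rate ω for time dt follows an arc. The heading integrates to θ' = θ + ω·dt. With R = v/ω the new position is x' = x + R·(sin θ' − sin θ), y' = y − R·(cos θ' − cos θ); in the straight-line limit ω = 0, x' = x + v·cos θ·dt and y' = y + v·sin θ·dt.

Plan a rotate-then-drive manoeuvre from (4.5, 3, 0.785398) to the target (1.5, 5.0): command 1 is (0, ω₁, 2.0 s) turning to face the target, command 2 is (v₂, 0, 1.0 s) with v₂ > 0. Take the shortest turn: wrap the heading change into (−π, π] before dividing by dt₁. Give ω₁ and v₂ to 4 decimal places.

ω₁ = 0.8841, v₂ = 3.6056

heading to target = atan2(5−3, 1.5−4.5) = 2.5536
Δθ = wrap(2.5536 − 0.7854) = 1.7682; ω₁ = Δθ/dt₁ = 0.8841
distance = √((1.5−4.5)² + (5−3)²) = 3.6056; v₂ = distance/dt₂ = 3.6056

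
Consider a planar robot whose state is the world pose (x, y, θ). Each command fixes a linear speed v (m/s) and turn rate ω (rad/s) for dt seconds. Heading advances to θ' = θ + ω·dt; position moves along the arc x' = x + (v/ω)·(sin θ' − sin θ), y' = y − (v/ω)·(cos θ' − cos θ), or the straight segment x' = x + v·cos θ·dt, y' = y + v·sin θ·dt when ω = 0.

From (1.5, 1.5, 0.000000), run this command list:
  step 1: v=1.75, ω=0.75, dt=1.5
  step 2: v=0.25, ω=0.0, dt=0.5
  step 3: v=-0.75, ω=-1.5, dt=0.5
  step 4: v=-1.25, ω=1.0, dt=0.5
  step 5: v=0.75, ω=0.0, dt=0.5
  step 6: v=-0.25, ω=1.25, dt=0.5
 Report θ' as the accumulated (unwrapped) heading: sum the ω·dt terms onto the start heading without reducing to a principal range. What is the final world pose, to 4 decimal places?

(3.0840, 2.5023, 1.5000)

step 1: θ'=1.1250 (R=2.3333) → pose (3.6053, 2.8273, 1.1250)
step 2: θ'=1.1250 (straight) → pose (3.6592, 2.9400, 1.1250)
step 3: θ'=0.3750 (R=0.5000) → pose (3.3912, 2.6904, 0.3750)
step 4: θ'=0.8750 (R=-1.2500) → pose (2.8896, 2.3285, 0.8750)
step 5: θ'=0.8750 (straight) → pose (3.1300, 2.6163, 0.8750)
step 6: θ'=1.5000 (R=-0.2000) → pose (3.0840, 2.5023, 1.5000)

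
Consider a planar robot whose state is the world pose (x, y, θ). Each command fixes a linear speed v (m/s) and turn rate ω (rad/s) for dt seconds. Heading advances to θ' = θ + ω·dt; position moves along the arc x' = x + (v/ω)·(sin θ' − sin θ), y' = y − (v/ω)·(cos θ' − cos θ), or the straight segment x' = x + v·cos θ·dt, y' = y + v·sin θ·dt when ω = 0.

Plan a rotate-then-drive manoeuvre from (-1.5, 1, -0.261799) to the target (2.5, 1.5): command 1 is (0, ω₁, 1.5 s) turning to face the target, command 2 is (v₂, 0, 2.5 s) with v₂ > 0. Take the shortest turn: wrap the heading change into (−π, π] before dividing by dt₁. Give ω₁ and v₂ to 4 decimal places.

ω₁ = 0.2574, v₂ = 1.6125

heading to target = atan2(1.5−1, 2.5−-1.5) = 0.1244
Δθ = wrap(0.1244 − -0.2618) = 0.3862; ω₁ = Δθ/dt₁ = 0.2574
distance = √((2.5−-1.5)² + (1.5−1)²) = 4.0311; v₂ = distance/dt₂ = 1.6125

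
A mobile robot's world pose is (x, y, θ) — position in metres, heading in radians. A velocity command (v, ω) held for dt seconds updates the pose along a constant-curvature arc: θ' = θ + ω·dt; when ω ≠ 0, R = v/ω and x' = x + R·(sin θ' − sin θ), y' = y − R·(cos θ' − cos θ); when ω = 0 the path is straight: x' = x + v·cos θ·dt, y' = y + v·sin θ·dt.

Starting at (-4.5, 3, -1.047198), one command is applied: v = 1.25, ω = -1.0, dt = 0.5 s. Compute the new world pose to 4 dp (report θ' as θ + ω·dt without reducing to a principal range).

θ' = -1.0472 + -1.0·0.5 = -1.5472
R = v/ω = 1.25/-1.0 = -1.2500
x' = -4.5 + -1.2500·(sin -1.5472 − sin -1.0472) = -4.3329
y' = 3 − -1.2500·(cos -1.5472 − cos -1.0472) = 2.4045

(-4.3329, 2.4045, -1.5472)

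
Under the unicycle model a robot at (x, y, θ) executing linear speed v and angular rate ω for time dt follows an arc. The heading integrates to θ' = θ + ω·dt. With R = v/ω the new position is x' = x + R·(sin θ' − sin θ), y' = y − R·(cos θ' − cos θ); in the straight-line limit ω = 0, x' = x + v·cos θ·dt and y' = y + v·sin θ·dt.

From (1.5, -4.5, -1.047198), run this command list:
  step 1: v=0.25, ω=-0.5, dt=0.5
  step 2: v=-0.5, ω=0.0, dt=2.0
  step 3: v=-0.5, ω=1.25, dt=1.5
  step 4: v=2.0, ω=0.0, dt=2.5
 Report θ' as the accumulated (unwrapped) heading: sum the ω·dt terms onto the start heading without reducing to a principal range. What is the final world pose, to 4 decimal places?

(4.8629, -0.6942, 0.5778)

step 1: θ'=-1.2972 (R=-0.5000) → pose (1.5484, -4.6149, -1.2972)
step 2: θ'=-1.2972 (straight) → pose (1.2782, -3.6521, -1.2972)
step 3: θ'=0.5778 (R=-0.4000) → pose (0.6746, -3.4251, 0.5778)
step 4: θ'=0.5778 (straight) → pose (4.8629, -0.6942, 0.5778)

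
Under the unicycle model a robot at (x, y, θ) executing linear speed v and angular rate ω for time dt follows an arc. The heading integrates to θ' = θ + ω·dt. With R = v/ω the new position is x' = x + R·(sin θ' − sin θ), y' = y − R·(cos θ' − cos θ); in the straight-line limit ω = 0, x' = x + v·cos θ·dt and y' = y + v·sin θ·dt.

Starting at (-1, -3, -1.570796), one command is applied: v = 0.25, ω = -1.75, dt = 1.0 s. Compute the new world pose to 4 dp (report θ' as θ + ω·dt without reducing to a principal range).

(-1.1683, -3.1406, -3.3208)

θ' = -1.5708 + -1.75·1.0 = -3.3208
R = v/ω = 0.25/-1.75 = -0.1429
x' = -1 + -0.1429·(sin -3.3208 − sin -1.5708) = -1.1683
y' = -3 − -0.1429·(cos -3.3208 − cos -1.5708) = -3.1406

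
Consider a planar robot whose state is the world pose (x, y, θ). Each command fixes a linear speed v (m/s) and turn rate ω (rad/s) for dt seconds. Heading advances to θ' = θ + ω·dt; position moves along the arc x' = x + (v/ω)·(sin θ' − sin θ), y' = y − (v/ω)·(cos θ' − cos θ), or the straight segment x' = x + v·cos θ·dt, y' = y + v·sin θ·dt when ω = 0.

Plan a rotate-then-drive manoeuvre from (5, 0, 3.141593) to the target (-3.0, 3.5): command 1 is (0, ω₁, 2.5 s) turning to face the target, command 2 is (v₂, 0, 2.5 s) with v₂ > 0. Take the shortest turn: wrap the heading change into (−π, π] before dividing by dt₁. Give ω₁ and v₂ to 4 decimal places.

ω₁ = -0.1650, v₂ = 3.4928

heading to target = atan2(3.5−0, -3−5) = 2.7292
Δθ = wrap(2.7292 − 3.1416) = -0.4124; ω₁ = Δθ/dt₁ = -0.1650
distance = √((-3−5)² + (3.5−0)²) = 8.7321; v₂ = distance/dt₂ = 3.4928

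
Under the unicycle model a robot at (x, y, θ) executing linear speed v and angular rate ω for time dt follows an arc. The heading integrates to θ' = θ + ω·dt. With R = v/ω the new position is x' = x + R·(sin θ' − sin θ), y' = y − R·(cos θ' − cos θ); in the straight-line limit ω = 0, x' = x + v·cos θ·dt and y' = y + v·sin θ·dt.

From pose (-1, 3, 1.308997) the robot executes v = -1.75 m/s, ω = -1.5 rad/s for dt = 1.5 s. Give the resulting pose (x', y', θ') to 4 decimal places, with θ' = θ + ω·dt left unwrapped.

θ' = 1.3090 + -1.5·1.5 = -0.9410
R = v/ω = -1.75/-1.5 = 1.1667
x' = -1 + 1.1667·(sin -0.9410 − sin 1.3090) = -3.0698
y' = 3 − 1.1667·(cos -0.9410 − cos 1.3090) = 2.6148

(-3.0698, 2.6148, -0.9410)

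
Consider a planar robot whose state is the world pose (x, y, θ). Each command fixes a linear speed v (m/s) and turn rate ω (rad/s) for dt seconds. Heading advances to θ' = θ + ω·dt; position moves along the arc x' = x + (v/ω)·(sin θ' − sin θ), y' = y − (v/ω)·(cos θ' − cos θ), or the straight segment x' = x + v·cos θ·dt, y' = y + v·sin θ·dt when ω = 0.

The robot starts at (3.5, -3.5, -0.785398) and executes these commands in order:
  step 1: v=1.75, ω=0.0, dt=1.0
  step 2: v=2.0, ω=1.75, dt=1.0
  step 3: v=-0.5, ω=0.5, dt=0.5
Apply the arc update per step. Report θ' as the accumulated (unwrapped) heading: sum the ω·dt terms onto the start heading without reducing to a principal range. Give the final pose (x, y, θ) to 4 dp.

step 1: θ'=-0.7854 (straight) → pose (4.7374, -4.7374, -0.7854)
step 2: θ'=0.9646 (R=1.1429) → pose (6.4848, -4.5805, 0.9646)
step 3: θ'=1.2146 (R=-1.0000) → pose (6.3694, -4.8015, 1.2146)

(6.3694, -4.8015, 1.2146)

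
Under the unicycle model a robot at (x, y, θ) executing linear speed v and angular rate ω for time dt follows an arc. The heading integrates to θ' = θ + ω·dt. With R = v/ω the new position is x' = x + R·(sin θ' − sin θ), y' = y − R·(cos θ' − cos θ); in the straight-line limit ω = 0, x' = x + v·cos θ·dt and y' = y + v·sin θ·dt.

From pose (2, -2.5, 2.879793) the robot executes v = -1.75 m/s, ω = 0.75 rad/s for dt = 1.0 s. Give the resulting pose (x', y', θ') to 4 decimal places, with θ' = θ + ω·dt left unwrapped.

θ' = 2.8798 + 0.75·1.0 = 3.6298
R = v/ω = -1.75/0.75 = -2.3333
x' = 2 + -2.3333·(sin 3.6298 − sin 2.8798) = 3.6983
y' = -2.5 − -2.3333·(cos 3.6298 − cos 2.8798) = -2.3069

(3.6983, -2.3069, 3.6298)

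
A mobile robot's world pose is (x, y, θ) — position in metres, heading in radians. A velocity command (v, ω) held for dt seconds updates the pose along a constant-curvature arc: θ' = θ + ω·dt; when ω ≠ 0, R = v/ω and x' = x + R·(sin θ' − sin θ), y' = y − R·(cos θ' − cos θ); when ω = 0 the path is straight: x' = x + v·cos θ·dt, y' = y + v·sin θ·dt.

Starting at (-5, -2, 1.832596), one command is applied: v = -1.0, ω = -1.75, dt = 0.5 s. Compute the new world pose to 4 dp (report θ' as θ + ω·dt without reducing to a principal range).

(-5.0846, -2.4767, 0.9576)

θ' = 1.8326 + -1.75·0.5 = 0.9576
R = v/ω = -1.0/-1.75 = 0.5714
x' = -5 + 0.5714·(sin 0.9576 − sin 1.8326) = -5.0846
y' = -2 − 0.5714·(cos 0.9576 − cos 1.8326) = -2.4767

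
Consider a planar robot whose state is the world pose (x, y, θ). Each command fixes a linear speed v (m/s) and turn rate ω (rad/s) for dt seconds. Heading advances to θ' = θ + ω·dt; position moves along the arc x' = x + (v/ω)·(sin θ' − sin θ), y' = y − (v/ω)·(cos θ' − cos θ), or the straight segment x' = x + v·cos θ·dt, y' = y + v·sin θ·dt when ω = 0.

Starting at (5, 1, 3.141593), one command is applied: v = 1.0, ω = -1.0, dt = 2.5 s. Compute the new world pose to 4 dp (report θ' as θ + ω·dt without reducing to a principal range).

θ' = 3.1416 + -1.0·2.5 = 0.6416
R = v/ω = 1.0/-1.0 = -1.0000
x' = 5 + -1.0000·(sin 0.6416 − sin 3.1416) = 4.4015
y' = 1 − -1.0000·(cos 0.6416 − cos 3.1416) = 2.8011

(4.4015, 2.8011, 0.6416)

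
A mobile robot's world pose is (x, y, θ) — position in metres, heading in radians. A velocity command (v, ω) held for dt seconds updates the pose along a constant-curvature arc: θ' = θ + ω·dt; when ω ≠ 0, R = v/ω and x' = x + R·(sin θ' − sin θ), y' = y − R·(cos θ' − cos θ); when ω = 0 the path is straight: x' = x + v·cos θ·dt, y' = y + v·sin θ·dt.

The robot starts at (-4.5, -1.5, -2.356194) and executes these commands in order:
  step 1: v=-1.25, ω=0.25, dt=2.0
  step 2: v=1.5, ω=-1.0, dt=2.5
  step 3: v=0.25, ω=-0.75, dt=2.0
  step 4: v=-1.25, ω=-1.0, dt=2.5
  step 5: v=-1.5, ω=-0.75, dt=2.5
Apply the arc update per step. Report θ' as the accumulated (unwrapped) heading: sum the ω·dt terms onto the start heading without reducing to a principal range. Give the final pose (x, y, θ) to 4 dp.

(-4.3252, 3.1076, -10.2312)

step 1: θ'=-1.8562 (R=-5.0000) → pose (-3.2378, 0.6278, -1.8562)
step 2: θ'=-4.3562 (R=-1.5000) → pose (-6.0830, 0.5271, -4.3562)
step 3: θ'=-5.8562 (R=-0.3333) → pose (-5.9086, 0.9467, -5.8562)
step 4: θ'=-8.3562 (R=1.2500) → pose (-7.5219, 2.6862, -8.3562)
step 5: θ'=-10.2312 (R=2.0000) → pose (-4.3252, 3.1076, -10.2312)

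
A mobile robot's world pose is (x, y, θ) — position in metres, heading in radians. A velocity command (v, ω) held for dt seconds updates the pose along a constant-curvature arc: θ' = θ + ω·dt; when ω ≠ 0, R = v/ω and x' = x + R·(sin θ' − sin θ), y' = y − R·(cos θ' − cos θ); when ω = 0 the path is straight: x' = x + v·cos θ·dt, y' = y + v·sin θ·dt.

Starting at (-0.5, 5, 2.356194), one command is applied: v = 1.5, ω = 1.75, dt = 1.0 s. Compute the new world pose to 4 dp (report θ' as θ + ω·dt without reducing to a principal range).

(-1.8105, 4.8823, 4.1062)

θ' = 2.3562 + 1.75·1.0 = 4.1062
R = v/ω = 1.5/1.75 = 0.8571
x' = -0.5 + 0.8571·(sin 4.1062 − sin 2.3562) = -1.8105
y' = 5 − 0.8571·(cos 4.1062 − cos 2.3562) = 4.8823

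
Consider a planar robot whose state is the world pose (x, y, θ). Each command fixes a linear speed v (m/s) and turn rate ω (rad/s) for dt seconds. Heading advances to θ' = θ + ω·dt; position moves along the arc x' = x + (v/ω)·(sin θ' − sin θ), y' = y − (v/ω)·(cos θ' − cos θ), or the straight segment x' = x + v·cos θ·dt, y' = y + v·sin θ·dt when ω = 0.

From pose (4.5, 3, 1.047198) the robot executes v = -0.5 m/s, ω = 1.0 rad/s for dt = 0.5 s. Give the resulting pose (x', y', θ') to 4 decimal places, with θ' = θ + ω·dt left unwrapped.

θ' = 1.0472 + 1.0·0.5 = 1.5472
R = v/ω = -0.5/1.0 = -0.5000
x' = 4.5 + -0.5000·(sin 1.5472 − sin 1.0472) = 4.4332
y' = 3 − -0.5000·(cos 1.5472 − cos 1.0472) = 2.7618

(4.4332, 2.7618, 1.5472)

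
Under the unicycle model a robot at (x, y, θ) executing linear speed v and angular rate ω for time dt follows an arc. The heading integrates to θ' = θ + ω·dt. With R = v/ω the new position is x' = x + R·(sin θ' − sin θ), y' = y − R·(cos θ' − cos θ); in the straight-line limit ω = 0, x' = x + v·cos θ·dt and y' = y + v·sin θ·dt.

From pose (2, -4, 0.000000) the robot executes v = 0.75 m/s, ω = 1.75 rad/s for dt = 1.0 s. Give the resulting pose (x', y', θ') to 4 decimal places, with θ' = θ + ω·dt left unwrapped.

(2.4217, -3.4950, 1.7500)

θ' = 0.0000 + 1.75·1.0 = 1.7500
R = v/ω = 0.75/1.75 = 0.4286
x' = 2 + 0.4286·(sin 1.7500 − sin 0.0000) = 2.4217
y' = -4 − 0.4286·(cos 1.7500 − cos 0.0000) = -3.4950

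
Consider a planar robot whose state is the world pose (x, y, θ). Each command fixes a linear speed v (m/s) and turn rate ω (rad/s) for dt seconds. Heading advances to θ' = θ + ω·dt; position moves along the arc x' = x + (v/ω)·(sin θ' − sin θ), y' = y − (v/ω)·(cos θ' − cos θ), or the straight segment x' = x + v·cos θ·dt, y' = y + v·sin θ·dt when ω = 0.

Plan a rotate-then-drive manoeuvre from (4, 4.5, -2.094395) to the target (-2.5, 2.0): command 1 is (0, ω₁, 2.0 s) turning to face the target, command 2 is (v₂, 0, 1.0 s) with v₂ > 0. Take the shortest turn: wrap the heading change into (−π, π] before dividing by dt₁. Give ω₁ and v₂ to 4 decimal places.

heading to target = atan2(2−4.5, -2.5−4) = -2.7744
Δθ = wrap(-2.7744 − -2.0944) = -0.6800; ω₁ = Δθ/dt₁ = -0.3400
distance = √((-2.5−4)² + (2−4.5)²) = 6.9642; v₂ = distance/dt₂ = 6.9642

ω₁ = -0.3400, v₂ = 6.9642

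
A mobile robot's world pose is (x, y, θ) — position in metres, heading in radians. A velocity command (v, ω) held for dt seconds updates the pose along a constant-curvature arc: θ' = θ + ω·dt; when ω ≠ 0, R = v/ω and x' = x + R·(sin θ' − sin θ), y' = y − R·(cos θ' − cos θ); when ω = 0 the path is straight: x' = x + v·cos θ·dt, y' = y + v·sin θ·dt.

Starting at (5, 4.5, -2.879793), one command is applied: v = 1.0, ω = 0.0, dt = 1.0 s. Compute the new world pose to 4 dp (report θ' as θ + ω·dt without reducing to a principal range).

θ' = -2.8798 + 0.0·1.0 = -2.8798
ω = 0 → straight: x' = 5 + 1.0·cos(-2.8798)·1.0 = 4.0341
y' = 4.5 + 1.0·sin(-2.8798)·1.0 = 4.2412

(4.0341, 4.2412, -2.8798)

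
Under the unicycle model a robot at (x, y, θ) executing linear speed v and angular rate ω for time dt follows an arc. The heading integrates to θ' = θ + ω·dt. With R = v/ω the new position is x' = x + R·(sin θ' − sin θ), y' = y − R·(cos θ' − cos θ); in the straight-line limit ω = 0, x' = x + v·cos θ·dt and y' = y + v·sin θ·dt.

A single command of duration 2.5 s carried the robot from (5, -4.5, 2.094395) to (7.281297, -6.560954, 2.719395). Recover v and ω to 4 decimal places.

v = -1.2500, ω = 0.2500

Δθ = 2.719395 − 2.094395 = 0.625000
ω = Δθ/dt = 0.625000/2.5 = 0.2500
R = Δx/(sin θ' − sin θ) = -5.0000
v = R·ω = -5.0000·0.2500 = -1.2500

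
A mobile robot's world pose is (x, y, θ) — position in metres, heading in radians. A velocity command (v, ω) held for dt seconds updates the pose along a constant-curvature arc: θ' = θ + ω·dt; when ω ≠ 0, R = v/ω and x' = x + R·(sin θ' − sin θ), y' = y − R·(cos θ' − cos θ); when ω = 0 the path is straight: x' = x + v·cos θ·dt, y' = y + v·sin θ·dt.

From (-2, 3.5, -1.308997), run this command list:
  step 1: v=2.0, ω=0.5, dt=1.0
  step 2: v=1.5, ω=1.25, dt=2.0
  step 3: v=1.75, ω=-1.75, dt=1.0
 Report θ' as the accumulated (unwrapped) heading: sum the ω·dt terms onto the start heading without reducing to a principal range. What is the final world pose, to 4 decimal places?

(2.0807, 3.8647, -0.0590)

step 1: θ'=-0.8090 (R=4.0000) → pose (-1.0307, 1.7744, -0.8090)
step 2: θ'=1.6910 (R=1.2000) → pose (1.0290, 2.7465, 1.6910)
step 3: θ'=-0.0590 (R=-1.0000) → pose (2.0807, 3.8647, -0.0590)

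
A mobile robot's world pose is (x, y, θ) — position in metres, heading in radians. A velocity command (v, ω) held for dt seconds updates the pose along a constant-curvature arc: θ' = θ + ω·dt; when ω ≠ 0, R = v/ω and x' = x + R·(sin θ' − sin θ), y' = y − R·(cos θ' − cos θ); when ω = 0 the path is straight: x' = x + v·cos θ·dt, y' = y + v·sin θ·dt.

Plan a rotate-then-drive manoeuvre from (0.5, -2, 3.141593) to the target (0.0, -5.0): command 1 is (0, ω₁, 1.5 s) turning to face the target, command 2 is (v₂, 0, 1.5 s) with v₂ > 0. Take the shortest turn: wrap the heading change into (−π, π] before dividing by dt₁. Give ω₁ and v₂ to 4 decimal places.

ω₁ = 0.9371, v₂ = 2.0276

heading to target = atan2(-5−-2, 0−0.5) = -1.7359
Δθ = wrap(-1.7359 − 3.1416) = 1.4056; ω₁ = Δθ/dt₁ = 0.9371
distance = √((0−0.5)² + (-5−-2)²) = 3.0414; v₂ = distance/dt₂ = 2.0276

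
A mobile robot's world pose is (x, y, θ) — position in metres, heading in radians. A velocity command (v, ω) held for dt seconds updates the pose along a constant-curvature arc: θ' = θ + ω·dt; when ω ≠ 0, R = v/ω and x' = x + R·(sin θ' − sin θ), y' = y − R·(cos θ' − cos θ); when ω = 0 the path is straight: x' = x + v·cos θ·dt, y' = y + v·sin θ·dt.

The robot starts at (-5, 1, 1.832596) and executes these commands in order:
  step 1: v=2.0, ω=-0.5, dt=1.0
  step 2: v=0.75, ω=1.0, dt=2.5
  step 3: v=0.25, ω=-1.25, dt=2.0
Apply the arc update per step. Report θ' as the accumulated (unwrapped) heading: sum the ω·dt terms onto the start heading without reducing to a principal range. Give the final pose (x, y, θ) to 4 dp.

step 1: θ'=1.3326 (R=-4.0000) → pose (-5.0234, 2.9791, 1.3326)
step 2: θ'=3.8326 (R=0.7500) → pose (-6.2302, 3.7340, 3.8326)
step 3: θ'=1.3326 (R=-0.2000) → pose (-6.5520, 3.9353, 1.3326)

(-6.5520, 3.9353, 1.3326)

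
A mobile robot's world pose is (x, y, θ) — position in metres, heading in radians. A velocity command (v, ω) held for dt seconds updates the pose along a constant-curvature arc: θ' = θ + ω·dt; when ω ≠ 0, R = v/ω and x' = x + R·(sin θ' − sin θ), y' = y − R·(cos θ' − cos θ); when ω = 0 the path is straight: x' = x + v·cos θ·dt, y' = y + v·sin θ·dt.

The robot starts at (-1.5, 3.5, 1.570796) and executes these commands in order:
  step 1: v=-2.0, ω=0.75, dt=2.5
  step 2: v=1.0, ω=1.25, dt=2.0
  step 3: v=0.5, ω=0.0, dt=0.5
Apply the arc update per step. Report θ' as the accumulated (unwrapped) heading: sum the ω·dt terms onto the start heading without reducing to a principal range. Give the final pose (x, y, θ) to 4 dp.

(2.1761, -0.6452, 5.9458)

step 1: θ'=3.4458 (R=-2.6667) → pose (1.9654, 0.9558, 3.4458)
step 2: θ'=5.9458 (R=0.8000) → pose (1.9402, -0.5624, 5.9458)
step 3: θ'=5.9458 (straight) → pose (2.1761, -0.6452, 5.9458)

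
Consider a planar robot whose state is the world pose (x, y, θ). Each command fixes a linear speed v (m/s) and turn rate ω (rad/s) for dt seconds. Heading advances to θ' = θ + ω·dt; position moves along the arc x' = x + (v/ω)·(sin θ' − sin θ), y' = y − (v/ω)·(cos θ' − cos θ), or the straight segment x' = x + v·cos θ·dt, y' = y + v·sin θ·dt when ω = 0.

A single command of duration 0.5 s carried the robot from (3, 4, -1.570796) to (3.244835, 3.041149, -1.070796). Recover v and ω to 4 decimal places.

Δθ = -1.070796 − -1.570796 = 0.500000
ω = Δθ/dt = 0.500000/0.5 = 1.0000
R = −Δy/(cos θ' − cos θ) = 2.0000
v = R·ω = 2.0000·1.0000 = 2.0000

v = 2.0000, ω = 1.0000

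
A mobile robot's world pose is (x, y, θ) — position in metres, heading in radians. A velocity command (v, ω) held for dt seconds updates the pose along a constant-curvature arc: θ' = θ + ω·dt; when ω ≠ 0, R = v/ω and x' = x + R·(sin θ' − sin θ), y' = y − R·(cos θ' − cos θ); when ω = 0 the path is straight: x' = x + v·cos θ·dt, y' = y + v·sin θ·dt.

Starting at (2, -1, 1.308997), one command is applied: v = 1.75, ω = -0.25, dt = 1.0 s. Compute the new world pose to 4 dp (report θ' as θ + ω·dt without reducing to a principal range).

θ' = 1.3090 + -0.25·1.0 = 1.0590
R = v/ω = 1.75/-0.25 = -7.0000
x' = 2 + -7.0000·(sin 1.0590 − sin 1.3090) = 2.6584
y' = -1 − -7.0000·(cos 1.0590 − cos 1.3090) = 0.6165

(2.6584, 0.6165, 1.0590)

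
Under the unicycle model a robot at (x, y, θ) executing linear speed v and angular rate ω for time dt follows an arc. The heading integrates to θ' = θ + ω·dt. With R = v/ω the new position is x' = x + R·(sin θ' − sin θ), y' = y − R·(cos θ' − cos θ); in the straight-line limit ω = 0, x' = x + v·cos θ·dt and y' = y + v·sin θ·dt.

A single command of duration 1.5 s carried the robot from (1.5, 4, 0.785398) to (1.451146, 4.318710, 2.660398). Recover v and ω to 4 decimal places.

v = 0.2500, ω = 1.2500

Δθ = 2.660398 − 0.785398 = 1.875000
ω = Δθ/dt = 1.875000/1.5 = 1.2500
R = −Δy/(cos θ' − cos θ) = 0.2000
v = R·ω = 0.2000·1.2500 = 0.2500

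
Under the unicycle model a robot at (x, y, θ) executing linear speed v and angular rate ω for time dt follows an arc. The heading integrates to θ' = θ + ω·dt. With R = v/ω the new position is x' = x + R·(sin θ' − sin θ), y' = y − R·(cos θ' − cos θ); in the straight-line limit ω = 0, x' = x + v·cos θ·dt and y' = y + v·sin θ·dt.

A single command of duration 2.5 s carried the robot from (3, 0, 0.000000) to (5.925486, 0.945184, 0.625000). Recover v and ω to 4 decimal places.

v = 1.2500, ω = 0.2500

Δθ = 0.625000 − 0.000000 = 0.625000
ω = Δθ/dt = 0.625000/2.5 = 0.2500
R = Δx/(sin θ' − sin θ) = 5.0000
v = R·ω = 5.0000·0.2500 = 1.2500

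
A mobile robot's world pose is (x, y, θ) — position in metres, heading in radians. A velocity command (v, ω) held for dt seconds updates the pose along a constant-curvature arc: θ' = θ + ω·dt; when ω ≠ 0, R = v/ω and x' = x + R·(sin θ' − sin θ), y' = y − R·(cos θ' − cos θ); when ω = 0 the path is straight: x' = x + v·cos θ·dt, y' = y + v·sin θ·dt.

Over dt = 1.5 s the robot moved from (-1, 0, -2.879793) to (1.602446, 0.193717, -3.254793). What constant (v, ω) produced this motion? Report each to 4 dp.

Δθ = -3.254793 − -2.879793 = -0.375000
ω = Δθ/dt = -0.375000/1.5 = -0.2500
R = Δx/(sin θ' − sin θ) = 7.0000
v = R·ω = 7.0000·-0.2500 = -1.7500

v = -1.7500, ω = -0.2500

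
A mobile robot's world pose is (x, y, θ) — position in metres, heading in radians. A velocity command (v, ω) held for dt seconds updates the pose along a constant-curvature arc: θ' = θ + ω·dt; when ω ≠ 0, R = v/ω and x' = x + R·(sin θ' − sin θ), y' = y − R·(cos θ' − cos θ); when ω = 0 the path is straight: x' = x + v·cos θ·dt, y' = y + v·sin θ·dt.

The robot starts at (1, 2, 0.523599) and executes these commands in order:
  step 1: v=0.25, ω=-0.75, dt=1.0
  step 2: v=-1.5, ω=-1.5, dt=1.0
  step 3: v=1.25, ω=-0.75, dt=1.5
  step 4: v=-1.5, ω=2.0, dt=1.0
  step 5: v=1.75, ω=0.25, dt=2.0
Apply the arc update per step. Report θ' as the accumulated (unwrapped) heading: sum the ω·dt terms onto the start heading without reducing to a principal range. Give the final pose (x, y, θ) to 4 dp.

(2.5139, 1.0800, -0.3514)

step 1: θ'=-0.2264 (R=-0.3333) → pose (1.2415, 2.0362, -0.2264)
step 2: θ'=-1.7264 (R=1.0000) → pose (0.4780, 3.1656, -1.7264)
step 3: θ'=-2.8514 (R=-1.6667) → pose (-0.6916, 1.8269, -2.8514)
step 4: θ'=-0.8514 (R=-0.7500) → pose (-0.3420, 3.0398, -0.8514)
step 5: θ'=-0.3514 (R=7.0000) → pose (2.5139, 1.0800, -0.3514)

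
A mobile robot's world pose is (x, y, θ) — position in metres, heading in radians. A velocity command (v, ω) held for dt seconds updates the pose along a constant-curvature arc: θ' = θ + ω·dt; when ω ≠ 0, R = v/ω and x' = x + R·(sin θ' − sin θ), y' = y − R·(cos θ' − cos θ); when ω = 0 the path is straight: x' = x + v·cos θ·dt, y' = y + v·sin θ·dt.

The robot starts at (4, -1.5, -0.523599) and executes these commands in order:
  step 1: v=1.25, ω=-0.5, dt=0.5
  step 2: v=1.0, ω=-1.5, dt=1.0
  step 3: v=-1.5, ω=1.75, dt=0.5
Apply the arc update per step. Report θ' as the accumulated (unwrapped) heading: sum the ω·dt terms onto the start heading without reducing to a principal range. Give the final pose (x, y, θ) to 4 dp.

(4.7301, -2.0835, -1.3986)

step 1: θ'=-0.7736 (R=-2.5000) → pose (4.4968, -1.8766, -0.7736)
step 2: θ'=-2.2736 (R=-0.6667) → pose (4.5397, -2.7844, -2.2736)
step 3: θ'=-1.3986 (R=-0.8571) → pose (4.7301, -2.0835, -1.3986)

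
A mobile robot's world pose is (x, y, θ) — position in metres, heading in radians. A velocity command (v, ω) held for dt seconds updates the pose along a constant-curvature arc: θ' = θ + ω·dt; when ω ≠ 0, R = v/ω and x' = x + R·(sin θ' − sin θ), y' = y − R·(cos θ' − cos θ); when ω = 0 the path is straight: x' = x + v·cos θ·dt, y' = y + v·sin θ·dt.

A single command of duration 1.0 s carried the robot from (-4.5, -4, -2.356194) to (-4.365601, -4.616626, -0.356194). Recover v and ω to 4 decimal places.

Δθ = -0.356194 − -2.356194 = 2.000000
ω = Δθ/dt = 2.000000/1.0 = 2.0000
R = −Δy/(cos θ' − cos θ) = 0.3750
v = R·ω = 0.3750·2.0000 = 0.7500

v = 0.7500, ω = 2.0000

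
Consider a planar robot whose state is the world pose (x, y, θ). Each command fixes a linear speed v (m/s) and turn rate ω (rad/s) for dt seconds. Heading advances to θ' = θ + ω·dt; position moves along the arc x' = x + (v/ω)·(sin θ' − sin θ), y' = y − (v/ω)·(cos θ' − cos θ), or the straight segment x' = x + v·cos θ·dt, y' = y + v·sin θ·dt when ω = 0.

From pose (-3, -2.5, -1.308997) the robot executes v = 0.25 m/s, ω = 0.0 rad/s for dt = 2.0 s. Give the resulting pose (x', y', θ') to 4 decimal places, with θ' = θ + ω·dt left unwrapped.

θ' = -1.3090 + 0.0·2.0 = -1.3090
ω = 0 → straight: x' = -3 + 0.25·cos(-1.3090)·2.0 = -2.8706
y' = -2.5 + 0.25·sin(-1.3090)·2.0 = -2.9830

(-2.8706, -2.9830, -1.3090)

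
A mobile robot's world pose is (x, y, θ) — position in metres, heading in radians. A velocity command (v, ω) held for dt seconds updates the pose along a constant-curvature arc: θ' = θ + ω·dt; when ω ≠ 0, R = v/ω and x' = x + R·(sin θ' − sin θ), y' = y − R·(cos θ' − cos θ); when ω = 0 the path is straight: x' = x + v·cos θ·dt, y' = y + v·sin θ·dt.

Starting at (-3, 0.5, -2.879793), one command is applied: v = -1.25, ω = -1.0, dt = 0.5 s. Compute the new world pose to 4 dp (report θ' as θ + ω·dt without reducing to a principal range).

(-2.3815, 0.5073, -3.3798)

θ' = -2.8798 + -1.0·0.5 = -3.3798
R = v/ω = -1.25/-1.0 = 1.2500
x' = -3 + 1.2500·(sin -3.3798 − sin -2.8798) = -2.3815
y' = 0.5 − 1.2500·(cos -3.3798 − cos -2.8798) = 0.5073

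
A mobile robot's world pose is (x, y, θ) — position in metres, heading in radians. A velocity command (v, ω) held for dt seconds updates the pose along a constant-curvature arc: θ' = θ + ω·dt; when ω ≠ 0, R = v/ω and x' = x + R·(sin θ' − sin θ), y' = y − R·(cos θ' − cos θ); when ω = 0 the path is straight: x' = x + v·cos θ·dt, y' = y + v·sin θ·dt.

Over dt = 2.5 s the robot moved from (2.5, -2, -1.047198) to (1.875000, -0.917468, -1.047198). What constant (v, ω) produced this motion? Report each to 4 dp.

v = -0.5000, ω = 0.0000

Δθ = -1.047198 − -1.047198 = 0.000000
ω = Δθ/dt = 0.000000/2.5 = 0.0000
ω = 0 → v = (Δx·cos θ + Δy·sin θ)/dt = -0.5000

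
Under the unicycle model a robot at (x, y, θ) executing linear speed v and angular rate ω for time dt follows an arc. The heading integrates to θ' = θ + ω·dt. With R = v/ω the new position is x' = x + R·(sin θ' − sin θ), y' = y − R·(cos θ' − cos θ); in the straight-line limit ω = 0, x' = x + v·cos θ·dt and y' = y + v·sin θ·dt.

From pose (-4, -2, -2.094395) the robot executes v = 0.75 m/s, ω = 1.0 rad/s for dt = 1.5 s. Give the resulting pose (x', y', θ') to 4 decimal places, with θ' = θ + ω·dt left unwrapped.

θ' = -2.0944 + 1.0·1.5 = -0.5944
R = v/ω = 0.75/1.0 = 0.7500
x' = -4 + 0.7500·(sin -0.5944 − sin -2.0944) = -3.7705
y' = -2 − 0.7500·(cos -0.5944 − cos -2.0944) = -2.9964

(-3.7705, -2.9964, -0.5944)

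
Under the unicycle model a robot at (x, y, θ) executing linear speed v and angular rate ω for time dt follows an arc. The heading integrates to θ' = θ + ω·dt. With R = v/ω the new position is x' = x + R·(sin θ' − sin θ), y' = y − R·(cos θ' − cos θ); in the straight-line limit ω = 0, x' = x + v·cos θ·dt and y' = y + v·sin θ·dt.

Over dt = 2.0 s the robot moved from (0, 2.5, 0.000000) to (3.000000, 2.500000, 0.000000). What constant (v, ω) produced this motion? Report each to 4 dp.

Δθ = 0.000000 − 0.000000 = 0.000000
ω = Δθ/dt = 0.000000/2.0 = 0.0000
ω = 0 → v = (Δx·cos θ + Δy·sin θ)/dt = 1.5000

v = 1.5000, ω = 0.0000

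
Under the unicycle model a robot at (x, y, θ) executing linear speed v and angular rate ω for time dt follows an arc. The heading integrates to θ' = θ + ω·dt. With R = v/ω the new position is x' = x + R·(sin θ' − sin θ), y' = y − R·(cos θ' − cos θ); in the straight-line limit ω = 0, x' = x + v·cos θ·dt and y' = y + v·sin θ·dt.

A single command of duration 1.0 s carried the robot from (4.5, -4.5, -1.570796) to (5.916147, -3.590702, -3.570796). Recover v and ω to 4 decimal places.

Δθ = -3.570796 − -1.570796 = -2.000000
ω = Δθ/dt = -2.000000/1.0 = -2.0000
R = Δx/(sin θ' − sin θ) = 1.0000
v = R·ω = 1.0000·-2.0000 = -2.0000

v = -2.0000, ω = -2.0000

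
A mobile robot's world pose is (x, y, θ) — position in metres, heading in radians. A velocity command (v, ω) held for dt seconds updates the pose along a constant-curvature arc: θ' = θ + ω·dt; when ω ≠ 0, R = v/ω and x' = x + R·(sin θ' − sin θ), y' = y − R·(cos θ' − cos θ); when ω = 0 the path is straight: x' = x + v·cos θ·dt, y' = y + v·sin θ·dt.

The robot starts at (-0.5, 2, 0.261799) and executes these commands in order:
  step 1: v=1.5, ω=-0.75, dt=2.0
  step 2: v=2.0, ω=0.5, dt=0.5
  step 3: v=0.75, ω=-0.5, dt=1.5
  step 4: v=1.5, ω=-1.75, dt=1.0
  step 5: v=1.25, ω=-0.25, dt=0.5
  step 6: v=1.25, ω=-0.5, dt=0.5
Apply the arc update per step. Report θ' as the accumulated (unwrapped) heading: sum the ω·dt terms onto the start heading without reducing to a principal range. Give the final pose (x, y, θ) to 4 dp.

(0.3501, -1.3135, -3.8632)

step 1: θ'=-1.2382 (R=-2.0000) → pose (1.9080, 0.7211, -1.2382)
step 2: θ'=-0.9882 (R=4.0000) → pose (2.3487, -0.1736, -0.9882)
step 3: θ'=-1.7382 (R=-1.5000) → pose (2.5752, -1.2489, -1.7382)
step 4: θ'=-3.4882 (R=-0.8571) → pose (1.4388, -1.9122, -3.4882)
step 5: θ'=-3.6132 (R=-5.0000) → pose (0.8658, -1.6638, -3.6132)
step 6: θ'=-3.8632 (R=-2.5000) → pose (0.3501, -1.3135, -3.8632)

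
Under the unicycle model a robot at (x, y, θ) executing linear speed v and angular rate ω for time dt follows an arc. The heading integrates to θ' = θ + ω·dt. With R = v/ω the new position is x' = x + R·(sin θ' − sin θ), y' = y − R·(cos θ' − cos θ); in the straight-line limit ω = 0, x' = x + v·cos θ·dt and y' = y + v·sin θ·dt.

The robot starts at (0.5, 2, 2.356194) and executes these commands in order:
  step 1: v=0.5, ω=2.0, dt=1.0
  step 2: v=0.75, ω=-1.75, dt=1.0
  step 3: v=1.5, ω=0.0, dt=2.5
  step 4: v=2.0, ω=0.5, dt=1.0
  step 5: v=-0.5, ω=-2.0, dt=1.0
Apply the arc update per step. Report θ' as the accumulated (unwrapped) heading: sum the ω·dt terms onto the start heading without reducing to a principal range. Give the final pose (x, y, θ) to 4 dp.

step 1: θ'=4.3562 (R=0.2500) → pose (0.0889, 1.9104, 4.3562)
step 2: θ'=2.6062 (R=-0.4286) → pose (-0.5314, 1.6912, 2.6062)
step 3: θ'=2.6062 (straight) → pose (-3.7566, 3.6044, 2.6062)
step 4: θ'=3.1062 (R=4.0000) → pose (-5.6558, 4.1617, 3.1062)
step 5: θ'=1.1062 (R=0.2500) → pose (-5.4412, 3.7998, 1.1062)

(-5.4412, 3.7998, 1.1062)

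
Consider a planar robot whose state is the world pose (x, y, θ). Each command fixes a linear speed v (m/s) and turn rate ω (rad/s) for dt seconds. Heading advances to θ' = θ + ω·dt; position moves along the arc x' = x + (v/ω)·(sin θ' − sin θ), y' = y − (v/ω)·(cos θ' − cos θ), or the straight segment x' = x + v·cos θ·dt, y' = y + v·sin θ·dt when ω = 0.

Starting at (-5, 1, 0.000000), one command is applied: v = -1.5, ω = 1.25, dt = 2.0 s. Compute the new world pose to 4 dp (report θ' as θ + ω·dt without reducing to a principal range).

θ' = 0.0000 + 1.25·2.0 = 2.5000
R = v/ω = -1.5/1.25 = -1.2000
x' = -5 + -1.2000·(sin 2.5000 − sin 0.0000) = -5.7182
y' = 1 − -1.2000·(cos 2.5000 − cos 0.0000) = -1.1614

(-5.7182, -1.1614, 2.5000)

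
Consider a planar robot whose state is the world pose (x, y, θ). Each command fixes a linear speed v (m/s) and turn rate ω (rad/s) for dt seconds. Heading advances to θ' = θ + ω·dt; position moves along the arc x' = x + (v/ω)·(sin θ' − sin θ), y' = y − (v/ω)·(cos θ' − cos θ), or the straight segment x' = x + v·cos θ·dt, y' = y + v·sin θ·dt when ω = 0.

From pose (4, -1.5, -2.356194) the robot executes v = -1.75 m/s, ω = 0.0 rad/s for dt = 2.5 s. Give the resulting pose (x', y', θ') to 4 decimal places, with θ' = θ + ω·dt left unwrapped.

θ' = -2.3562 + 0.0·2.5 = -2.3562
ω = 0 → straight: x' = 4 + -1.75·cos(-2.3562)·2.5 = 7.0936
y' = -1.5 + -1.75·sin(-2.3562)·2.5 = 1.5936

(7.0936, 1.5936, -2.3562)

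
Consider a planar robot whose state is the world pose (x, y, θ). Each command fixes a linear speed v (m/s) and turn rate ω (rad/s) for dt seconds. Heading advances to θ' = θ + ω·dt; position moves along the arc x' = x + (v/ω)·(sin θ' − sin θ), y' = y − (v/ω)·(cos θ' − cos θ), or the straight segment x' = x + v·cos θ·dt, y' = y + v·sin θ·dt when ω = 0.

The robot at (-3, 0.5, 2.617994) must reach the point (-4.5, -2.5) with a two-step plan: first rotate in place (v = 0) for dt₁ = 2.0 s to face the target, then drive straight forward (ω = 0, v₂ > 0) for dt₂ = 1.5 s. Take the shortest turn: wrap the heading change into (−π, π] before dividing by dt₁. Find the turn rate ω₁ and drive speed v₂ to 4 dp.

heading to target = atan2(-2.5−0.5, -4.5−-3) = -2.0344
Δθ = wrap(-2.0344 − 2.6180) = 1.6307; ω₁ = Δθ/dt₁ = 0.8154
distance = √((-4.5−-3)² + (-2.5−0.5)²) = 3.3541; v₂ = distance/dt₂ = 2.2361

ω₁ = 0.8154, v₂ = 2.2361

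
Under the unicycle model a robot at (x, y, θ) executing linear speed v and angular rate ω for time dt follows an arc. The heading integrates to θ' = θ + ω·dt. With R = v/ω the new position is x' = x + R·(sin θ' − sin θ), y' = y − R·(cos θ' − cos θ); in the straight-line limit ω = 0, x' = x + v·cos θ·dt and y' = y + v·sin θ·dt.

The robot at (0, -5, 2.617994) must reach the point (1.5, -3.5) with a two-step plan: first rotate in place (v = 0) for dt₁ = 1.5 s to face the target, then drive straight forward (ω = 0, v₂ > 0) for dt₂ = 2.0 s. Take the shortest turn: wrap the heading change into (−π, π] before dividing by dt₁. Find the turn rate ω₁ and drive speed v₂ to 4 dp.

heading to target = atan2(-3.5−-5, 1.5−0) = 0.7854
Δθ = wrap(0.7854 − 2.6180) = -1.8326; ω₁ = Δθ/dt₁ = -1.2217
distance = √((1.5−0)² + (-3.5−-5)²) = 2.1213; v₂ = distance/dt₂ = 1.0607

ω₁ = -1.2217, v₂ = 1.0607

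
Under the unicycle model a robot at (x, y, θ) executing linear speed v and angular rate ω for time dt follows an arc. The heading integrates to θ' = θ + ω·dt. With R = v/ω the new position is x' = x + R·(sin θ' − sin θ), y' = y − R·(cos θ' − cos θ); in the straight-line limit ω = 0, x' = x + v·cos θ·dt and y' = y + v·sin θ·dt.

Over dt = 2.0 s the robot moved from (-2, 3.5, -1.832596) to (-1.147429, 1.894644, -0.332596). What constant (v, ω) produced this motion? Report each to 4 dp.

Δθ = -0.332596 − -1.832596 = 1.500000
ω = Δθ/dt = 1.500000/2.0 = 0.7500
R = −Δy/(cos θ' − cos θ) = 1.3333
v = R·ω = 1.3333·0.7500 = 1.0000

v = 1.0000, ω = 0.7500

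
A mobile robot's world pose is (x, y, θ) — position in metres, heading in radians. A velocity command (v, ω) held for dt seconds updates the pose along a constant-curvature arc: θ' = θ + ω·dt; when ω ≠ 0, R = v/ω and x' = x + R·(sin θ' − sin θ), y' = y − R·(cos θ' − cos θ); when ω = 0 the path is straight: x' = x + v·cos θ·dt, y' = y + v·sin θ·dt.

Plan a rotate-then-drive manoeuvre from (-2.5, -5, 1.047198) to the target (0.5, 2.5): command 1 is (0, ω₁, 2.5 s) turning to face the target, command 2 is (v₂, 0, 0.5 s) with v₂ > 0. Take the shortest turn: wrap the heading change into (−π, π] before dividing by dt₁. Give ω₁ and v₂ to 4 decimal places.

heading to target = atan2(2.5−-5, 0.5−-2.5) = 1.1903
Δθ = wrap(1.1903 − 1.0472) = 0.1431; ω₁ = Δθ/dt₁ = 0.0572
distance = √((0.5−-2.5)² + (2.5−-5)²) = 8.0777; v₂ = distance/dt₂ = 16.1555

ω₁ = 0.0572, v₂ = 16.1555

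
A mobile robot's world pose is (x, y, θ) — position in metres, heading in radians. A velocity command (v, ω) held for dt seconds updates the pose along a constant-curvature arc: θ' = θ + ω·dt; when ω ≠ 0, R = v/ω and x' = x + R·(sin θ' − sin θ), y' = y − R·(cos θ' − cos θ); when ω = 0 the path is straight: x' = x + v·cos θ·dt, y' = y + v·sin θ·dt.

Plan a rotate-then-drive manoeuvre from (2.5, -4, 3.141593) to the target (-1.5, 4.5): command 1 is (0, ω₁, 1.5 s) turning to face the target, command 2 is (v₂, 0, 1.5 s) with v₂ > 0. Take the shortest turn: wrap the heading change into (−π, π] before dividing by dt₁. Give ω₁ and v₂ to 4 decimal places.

ω₁ = -0.7540, v₂ = 6.2628

heading to target = atan2(4.5−-4, -1.5−2.5) = 2.0106
Δθ = wrap(2.0106 − 3.1416) = -1.1310; ω₁ = Δθ/dt₁ = -0.7540
distance = √((-1.5−2.5)² + (4.5−-4)²) = 9.3941; v₂ = distance/dt₂ = 6.2628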